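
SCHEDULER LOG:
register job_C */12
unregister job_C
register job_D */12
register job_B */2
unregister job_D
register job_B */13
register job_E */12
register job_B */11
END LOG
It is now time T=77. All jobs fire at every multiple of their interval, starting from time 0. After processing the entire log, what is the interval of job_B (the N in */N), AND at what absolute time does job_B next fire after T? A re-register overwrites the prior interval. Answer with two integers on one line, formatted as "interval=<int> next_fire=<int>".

Op 1: register job_C */12 -> active={job_C:*/12}
Op 2: unregister job_C -> active={}
Op 3: register job_D */12 -> active={job_D:*/12}
Op 4: register job_B */2 -> active={job_B:*/2, job_D:*/12}
Op 5: unregister job_D -> active={job_B:*/2}
Op 6: register job_B */13 -> active={job_B:*/13}
Op 7: register job_E */12 -> active={job_B:*/13, job_E:*/12}
Op 8: register job_B */11 -> active={job_B:*/11, job_E:*/12}
Final interval of job_B = 11
Next fire of job_B after T=77: (77//11+1)*11 = 88

Answer: interval=11 next_fire=88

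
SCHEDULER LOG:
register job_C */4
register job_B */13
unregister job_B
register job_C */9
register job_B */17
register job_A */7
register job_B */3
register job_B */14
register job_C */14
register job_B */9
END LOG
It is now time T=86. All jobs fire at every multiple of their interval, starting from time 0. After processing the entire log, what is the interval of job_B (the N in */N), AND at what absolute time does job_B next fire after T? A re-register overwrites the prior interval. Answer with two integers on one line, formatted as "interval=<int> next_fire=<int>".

Answer: interval=9 next_fire=90

Derivation:
Op 1: register job_C */4 -> active={job_C:*/4}
Op 2: register job_B */13 -> active={job_B:*/13, job_C:*/4}
Op 3: unregister job_B -> active={job_C:*/4}
Op 4: register job_C */9 -> active={job_C:*/9}
Op 5: register job_B */17 -> active={job_B:*/17, job_C:*/9}
Op 6: register job_A */7 -> active={job_A:*/7, job_B:*/17, job_C:*/9}
Op 7: register job_B */3 -> active={job_A:*/7, job_B:*/3, job_C:*/9}
Op 8: register job_B */14 -> active={job_A:*/7, job_B:*/14, job_C:*/9}
Op 9: register job_C */14 -> active={job_A:*/7, job_B:*/14, job_C:*/14}
Op 10: register job_B */9 -> active={job_A:*/7, job_B:*/9, job_C:*/14}
Final interval of job_B = 9
Next fire of job_B after T=86: (86//9+1)*9 = 90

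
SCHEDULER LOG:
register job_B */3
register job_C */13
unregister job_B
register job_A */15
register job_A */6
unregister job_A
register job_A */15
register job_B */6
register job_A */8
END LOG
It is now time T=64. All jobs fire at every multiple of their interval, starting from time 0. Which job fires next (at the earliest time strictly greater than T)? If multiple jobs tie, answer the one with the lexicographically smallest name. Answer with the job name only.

Answer: job_C

Derivation:
Op 1: register job_B */3 -> active={job_B:*/3}
Op 2: register job_C */13 -> active={job_B:*/3, job_C:*/13}
Op 3: unregister job_B -> active={job_C:*/13}
Op 4: register job_A */15 -> active={job_A:*/15, job_C:*/13}
Op 5: register job_A */6 -> active={job_A:*/6, job_C:*/13}
Op 6: unregister job_A -> active={job_C:*/13}
Op 7: register job_A */15 -> active={job_A:*/15, job_C:*/13}
Op 8: register job_B */6 -> active={job_A:*/15, job_B:*/6, job_C:*/13}
Op 9: register job_A */8 -> active={job_A:*/8, job_B:*/6, job_C:*/13}
  job_A: interval 8, next fire after T=64 is 72
  job_B: interval 6, next fire after T=64 is 66
  job_C: interval 13, next fire after T=64 is 65
Earliest = 65, winner (lex tiebreak) = job_C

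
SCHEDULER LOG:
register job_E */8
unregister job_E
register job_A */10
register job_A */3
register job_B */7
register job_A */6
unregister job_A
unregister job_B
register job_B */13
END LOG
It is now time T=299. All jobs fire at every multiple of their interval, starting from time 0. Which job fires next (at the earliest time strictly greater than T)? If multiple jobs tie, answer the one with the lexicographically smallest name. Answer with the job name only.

Op 1: register job_E */8 -> active={job_E:*/8}
Op 2: unregister job_E -> active={}
Op 3: register job_A */10 -> active={job_A:*/10}
Op 4: register job_A */3 -> active={job_A:*/3}
Op 5: register job_B */7 -> active={job_A:*/3, job_B:*/7}
Op 6: register job_A */6 -> active={job_A:*/6, job_B:*/7}
Op 7: unregister job_A -> active={job_B:*/7}
Op 8: unregister job_B -> active={}
Op 9: register job_B */13 -> active={job_B:*/13}
  job_B: interval 13, next fire after T=299 is 312
Earliest = 312, winner (lex tiebreak) = job_B

Answer: job_B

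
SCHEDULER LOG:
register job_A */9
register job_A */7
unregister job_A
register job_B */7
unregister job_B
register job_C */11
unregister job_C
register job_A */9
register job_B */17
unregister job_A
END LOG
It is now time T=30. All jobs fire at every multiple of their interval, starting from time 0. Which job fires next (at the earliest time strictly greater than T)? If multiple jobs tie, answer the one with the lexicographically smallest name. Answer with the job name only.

Op 1: register job_A */9 -> active={job_A:*/9}
Op 2: register job_A */7 -> active={job_A:*/7}
Op 3: unregister job_A -> active={}
Op 4: register job_B */7 -> active={job_B:*/7}
Op 5: unregister job_B -> active={}
Op 6: register job_C */11 -> active={job_C:*/11}
Op 7: unregister job_C -> active={}
Op 8: register job_A */9 -> active={job_A:*/9}
Op 9: register job_B */17 -> active={job_A:*/9, job_B:*/17}
Op 10: unregister job_A -> active={job_B:*/17}
  job_B: interval 17, next fire after T=30 is 34
Earliest = 34, winner (lex tiebreak) = job_B

Answer: job_B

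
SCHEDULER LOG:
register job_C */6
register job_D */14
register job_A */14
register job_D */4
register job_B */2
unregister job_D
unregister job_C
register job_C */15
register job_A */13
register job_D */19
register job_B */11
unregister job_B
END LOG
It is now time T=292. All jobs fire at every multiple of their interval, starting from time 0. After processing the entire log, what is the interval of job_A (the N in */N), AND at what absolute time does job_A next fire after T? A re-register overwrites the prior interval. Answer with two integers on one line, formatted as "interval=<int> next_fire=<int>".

Answer: interval=13 next_fire=299

Derivation:
Op 1: register job_C */6 -> active={job_C:*/6}
Op 2: register job_D */14 -> active={job_C:*/6, job_D:*/14}
Op 3: register job_A */14 -> active={job_A:*/14, job_C:*/6, job_D:*/14}
Op 4: register job_D */4 -> active={job_A:*/14, job_C:*/6, job_D:*/4}
Op 5: register job_B */2 -> active={job_A:*/14, job_B:*/2, job_C:*/6, job_D:*/4}
Op 6: unregister job_D -> active={job_A:*/14, job_B:*/2, job_C:*/6}
Op 7: unregister job_C -> active={job_A:*/14, job_B:*/2}
Op 8: register job_C */15 -> active={job_A:*/14, job_B:*/2, job_C:*/15}
Op 9: register job_A */13 -> active={job_A:*/13, job_B:*/2, job_C:*/15}
Op 10: register job_D */19 -> active={job_A:*/13, job_B:*/2, job_C:*/15, job_D:*/19}
Op 11: register job_B */11 -> active={job_A:*/13, job_B:*/11, job_C:*/15, job_D:*/19}
Op 12: unregister job_B -> active={job_A:*/13, job_C:*/15, job_D:*/19}
Final interval of job_A = 13
Next fire of job_A after T=292: (292//13+1)*13 = 299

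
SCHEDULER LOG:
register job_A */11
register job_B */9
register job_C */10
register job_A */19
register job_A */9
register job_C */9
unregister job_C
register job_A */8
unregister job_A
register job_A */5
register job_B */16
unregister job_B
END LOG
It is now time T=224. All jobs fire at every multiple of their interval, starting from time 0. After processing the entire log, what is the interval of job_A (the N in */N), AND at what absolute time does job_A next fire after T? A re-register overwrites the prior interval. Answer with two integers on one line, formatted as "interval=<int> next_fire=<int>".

Op 1: register job_A */11 -> active={job_A:*/11}
Op 2: register job_B */9 -> active={job_A:*/11, job_B:*/9}
Op 3: register job_C */10 -> active={job_A:*/11, job_B:*/9, job_C:*/10}
Op 4: register job_A */19 -> active={job_A:*/19, job_B:*/9, job_C:*/10}
Op 5: register job_A */9 -> active={job_A:*/9, job_B:*/9, job_C:*/10}
Op 6: register job_C */9 -> active={job_A:*/9, job_B:*/9, job_C:*/9}
Op 7: unregister job_C -> active={job_A:*/9, job_B:*/9}
Op 8: register job_A */8 -> active={job_A:*/8, job_B:*/9}
Op 9: unregister job_A -> active={job_B:*/9}
Op 10: register job_A */5 -> active={job_A:*/5, job_B:*/9}
Op 11: register job_B */16 -> active={job_A:*/5, job_B:*/16}
Op 12: unregister job_B -> active={job_A:*/5}
Final interval of job_A = 5
Next fire of job_A after T=224: (224//5+1)*5 = 225

Answer: interval=5 next_fire=225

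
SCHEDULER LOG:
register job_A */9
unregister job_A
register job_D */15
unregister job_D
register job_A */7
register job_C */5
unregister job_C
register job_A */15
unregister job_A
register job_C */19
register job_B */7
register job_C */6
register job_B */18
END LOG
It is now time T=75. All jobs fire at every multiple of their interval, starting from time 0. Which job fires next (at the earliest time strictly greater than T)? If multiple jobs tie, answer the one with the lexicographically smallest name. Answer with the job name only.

Op 1: register job_A */9 -> active={job_A:*/9}
Op 2: unregister job_A -> active={}
Op 3: register job_D */15 -> active={job_D:*/15}
Op 4: unregister job_D -> active={}
Op 5: register job_A */7 -> active={job_A:*/7}
Op 6: register job_C */5 -> active={job_A:*/7, job_C:*/5}
Op 7: unregister job_C -> active={job_A:*/7}
Op 8: register job_A */15 -> active={job_A:*/15}
Op 9: unregister job_A -> active={}
Op 10: register job_C */19 -> active={job_C:*/19}
Op 11: register job_B */7 -> active={job_B:*/7, job_C:*/19}
Op 12: register job_C */6 -> active={job_B:*/7, job_C:*/6}
Op 13: register job_B */18 -> active={job_B:*/18, job_C:*/6}
  job_B: interval 18, next fire after T=75 is 90
  job_C: interval 6, next fire after T=75 is 78
Earliest = 78, winner (lex tiebreak) = job_C

Answer: job_C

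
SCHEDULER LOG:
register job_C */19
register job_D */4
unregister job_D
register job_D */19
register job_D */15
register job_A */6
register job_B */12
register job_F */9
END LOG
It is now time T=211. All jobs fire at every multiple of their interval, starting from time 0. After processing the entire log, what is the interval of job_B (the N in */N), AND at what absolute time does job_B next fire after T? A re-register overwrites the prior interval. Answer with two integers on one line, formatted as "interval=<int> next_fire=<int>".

Op 1: register job_C */19 -> active={job_C:*/19}
Op 2: register job_D */4 -> active={job_C:*/19, job_D:*/4}
Op 3: unregister job_D -> active={job_C:*/19}
Op 4: register job_D */19 -> active={job_C:*/19, job_D:*/19}
Op 5: register job_D */15 -> active={job_C:*/19, job_D:*/15}
Op 6: register job_A */6 -> active={job_A:*/6, job_C:*/19, job_D:*/15}
Op 7: register job_B */12 -> active={job_A:*/6, job_B:*/12, job_C:*/19, job_D:*/15}
Op 8: register job_F */9 -> active={job_A:*/6, job_B:*/12, job_C:*/19, job_D:*/15, job_F:*/9}
Final interval of job_B = 12
Next fire of job_B after T=211: (211//12+1)*12 = 216

Answer: interval=12 next_fire=216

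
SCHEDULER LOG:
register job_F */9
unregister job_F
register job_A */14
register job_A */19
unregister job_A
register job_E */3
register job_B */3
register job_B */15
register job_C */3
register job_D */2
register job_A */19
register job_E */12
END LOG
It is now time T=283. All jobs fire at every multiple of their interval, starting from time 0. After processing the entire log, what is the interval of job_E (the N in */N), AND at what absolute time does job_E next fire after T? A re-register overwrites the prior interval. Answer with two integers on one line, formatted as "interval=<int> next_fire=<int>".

Op 1: register job_F */9 -> active={job_F:*/9}
Op 2: unregister job_F -> active={}
Op 3: register job_A */14 -> active={job_A:*/14}
Op 4: register job_A */19 -> active={job_A:*/19}
Op 5: unregister job_A -> active={}
Op 6: register job_E */3 -> active={job_E:*/3}
Op 7: register job_B */3 -> active={job_B:*/3, job_E:*/3}
Op 8: register job_B */15 -> active={job_B:*/15, job_E:*/3}
Op 9: register job_C */3 -> active={job_B:*/15, job_C:*/3, job_E:*/3}
Op 10: register job_D */2 -> active={job_B:*/15, job_C:*/3, job_D:*/2, job_E:*/3}
Op 11: register job_A */19 -> active={job_A:*/19, job_B:*/15, job_C:*/3, job_D:*/2, job_E:*/3}
Op 12: register job_E */12 -> active={job_A:*/19, job_B:*/15, job_C:*/3, job_D:*/2, job_E:*/12}
Final interval of job_E = 12
Next fire of job_E after T=283: (283//12+1)*12 = 288

Answer: interval=12 next_fire=288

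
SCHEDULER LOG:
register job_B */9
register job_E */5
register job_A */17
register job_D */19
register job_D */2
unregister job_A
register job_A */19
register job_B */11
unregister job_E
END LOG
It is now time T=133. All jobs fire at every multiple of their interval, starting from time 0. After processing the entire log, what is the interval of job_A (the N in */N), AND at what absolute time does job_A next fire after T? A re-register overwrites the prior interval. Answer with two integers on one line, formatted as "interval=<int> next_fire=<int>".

Answer: interval=19 next_fire=152

Derivation:
Op 1: register job_B */9 -> active={job_B:*/9}
Op 2: register job_E */5 -> active={job_B:*/9, job_E:*/5}
Op 3: register job_A */17 -> active={job_A:*/17, job_B:*/9, job_E:*/5}
Op 4: register job_D */19 -> active={job_A:*/17, job_B:*/9, job_D:*/19, job_E:*/5}
Op 5: register job_D */2 -> active={job_A:*/17, job_B:*/9, job_D:*/2, job_E:*/5}
Op 6: unregister job_A -> active={job_B:*/9, job_D:*/2, job_E:*/5}
Op 7: register job_A */19 -> active={job_A:*/19, job_B:*/9, job_D:*/2, job_E:*/5}
Op 8: register job_B */11 -> active={job_A:*/19, job_B:*/11, job_D:*/2, job_E:*/5}
Op 9: unregister job_E -> active={job_A:*/19, job_B:*/11, job_D:*/2}
Final interval of job_A = 19
Next fire of job_A after T=133: (133//19+1)*19 = 152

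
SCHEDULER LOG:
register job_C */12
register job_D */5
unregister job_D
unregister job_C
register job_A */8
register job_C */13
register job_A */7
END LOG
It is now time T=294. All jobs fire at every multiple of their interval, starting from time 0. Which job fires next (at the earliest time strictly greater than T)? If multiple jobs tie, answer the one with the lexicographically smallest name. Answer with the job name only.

Answer: job_C

Derivation:
Op 1: register job_C */12 -> active={job_C:*/12}
Op 2: register job_D */5 -> active={job_C:*/12, job_D:*/5}
Op 3: unregister job_D -> active={job_C:*/12}
Op 4: unregister job_C -> active={}
Op 5: register job_A */8 -> active={job_A:*/8}
Op 6: register job_C */13 -> active={job_A:*/8, job_C:*/13}
Op 7: register job_A */7 -> active={job_A:*/7, job_C:*/13}
  job_A: interval 7, next fire after T=294 is 301
  job_C: interval 13, next fire after T=294 is 299
Earliest = 299, winner (lex tiebreak) = job_C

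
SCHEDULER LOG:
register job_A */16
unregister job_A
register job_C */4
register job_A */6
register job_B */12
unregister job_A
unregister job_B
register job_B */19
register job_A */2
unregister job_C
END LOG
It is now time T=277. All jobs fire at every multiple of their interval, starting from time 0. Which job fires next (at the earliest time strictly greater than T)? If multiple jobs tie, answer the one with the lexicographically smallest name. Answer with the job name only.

Answer: job_A

Derivation:
Op 1: register job_A */16 -> active={job_A:*/16}
Op 2: unregister job_A -> active={}
Op 3: register job_C */4 -> active={job_C:*/4}
Op 4: register job_A */6 -> active={job_A:*/6, job_C:*/4}
Op 5: register job_B */12 -> active={job_A:*/6, job_B:*/12, job_C:*/4}
Op 6: unregister job_A -> active={job_B:*/12, job_C:*/4}
Op 7: unregister job_B -> active={job_C:*/4}
Op 8: register job_B */19 -> active={job_B:*/19, job_C:*/4}
Op 9: register job_A */2 -> active={job_A:*/2, job_B:*/19, job_C:*/4}
Op 10: unregister job_C -> active={job_A:*/2, job_B:*/19}
  job_A: interval 2, next fire after T=277 is 278
  job_B: interval 19, next fire after T=277 is 285
Earliest = 278, winner (lex tiebreak) = job_A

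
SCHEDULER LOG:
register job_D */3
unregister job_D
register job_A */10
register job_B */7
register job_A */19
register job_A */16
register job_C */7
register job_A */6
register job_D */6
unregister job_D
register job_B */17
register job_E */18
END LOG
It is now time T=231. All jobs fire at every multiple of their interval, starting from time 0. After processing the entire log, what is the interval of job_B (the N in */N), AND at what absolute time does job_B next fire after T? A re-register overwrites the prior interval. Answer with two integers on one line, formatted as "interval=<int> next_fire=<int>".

Answer: interval=17 next_fire=238

Derivation:
Op 1: register job_D */3 -> active={job_D:*/3}
Op 2: unregister job_D -> active={}
Op 3: register job_A */10 -> active={job_A:*/10}
Op 4: register job_B */7 -> active={job_A:*/10, job_B:*/7}
Op 5: register job_A */19 -> active={job_A:*/19, job_B:*/7}
Op 6: register job_A */16 -> active={job_A:*/16, job_B:*/7}
Op 7: register job_C */7 -> active={job_A:*/16, job_B:*/7, job_C:*/7}
Op 8: register job_A */6 -> active={job_A:*/6, job_B:*/7, job_C:*/7}
Op 9: register job_D */6 -> active={job_A:*/6, job_B:*/7, job_C:*/7, job_D:*/6}
Op 10: unregister job_D -> active={job_A:*/6, job_B:*/7, job_C:*/7}
Op 11: register job_B */17 -> active={job_A:*/6, job_B:*/17, job_C:*/7}
Op 12: register job_E */18 -> active={job_A:*/6, job_B:*/17, job_C:*/7, job_E:*/18}
Final interval of job_B = 17
Next fire of job_B after T=231: (231//17+1)*17 = 238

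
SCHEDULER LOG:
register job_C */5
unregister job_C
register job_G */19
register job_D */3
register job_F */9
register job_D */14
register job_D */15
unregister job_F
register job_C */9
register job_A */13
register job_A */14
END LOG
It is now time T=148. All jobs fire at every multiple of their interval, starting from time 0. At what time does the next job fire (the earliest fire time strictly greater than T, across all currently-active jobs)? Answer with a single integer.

Op 1: register job_C */5 -> active={job_C:*/5}
Op 2: unregister job_C -> active={}
Op 3: register job_G */19 -> active={job_G:*/19}
Op 4: register job_D */3 -> active={job_D:*/3, job_G:*/19}
Op 5: register job_F */9 -> active={job_D:*/3, job_F:*/9, job_G:*/19}
Op 6: register job_D */14 -> active={job_D:*/14, job_F:*/9, job_G:*/19}
Op 7: register job_D */15 -> active={job_D:*/15, job_F:*/9, job_G:*/19}
Op 8: unregister job_F -> active={job_D:*/15, job_G:*/19}
Op 9: register job_C */9 -> active={job_C:*/9, job_D:*/15, job_G:*/19}
Op 10: register job_A */13 -> active={job_A:*/13, job_C:*/9, job_D:*/15, job_G:*/19}
Op 11: register job_A */14 -> active={job_A:*/14, job_C:*/9, job_D:*/15, job_G:*/19}
  job_A: interval 14, next fire after T=148 is 154
  job_C: interval 9, next fire after T=148 is 153
  job_D: interval 15, next fire after T=148 is 150
  job_G: interval 19, next fire after T=148 is 152
Earliest fire time = 150 (job job_D)

Answer: 150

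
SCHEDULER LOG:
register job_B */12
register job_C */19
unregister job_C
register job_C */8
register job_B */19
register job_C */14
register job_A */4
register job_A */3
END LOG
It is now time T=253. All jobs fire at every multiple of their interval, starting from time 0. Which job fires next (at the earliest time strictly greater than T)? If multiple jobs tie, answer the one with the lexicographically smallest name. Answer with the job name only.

Answer: job_A

Derivation:
Op 1: register job_B */12 -> active={job_B:*/12}
Op 2: register job_C */19 -> active={job_B:*/12, job_C:*/19}
Op 3: unregister job_C -> active={job_B:*/12}
Op 4: register job_C */8 -> active={job_B:*/12, job_C:*/8}
Op 5: register job_B */19 -> active={job_B:*/19, job_C:*/8}
Op 6: register job_C */14 -> active={job_B:*/19, job_C:*/14}
Op 7: register job_A */4 -> active={job_A:*/4, job_B:*/19, job_C:*/14}
Op 8: register job_A */3 -> active={job_A:*/3, job_B:*/19, job_C:*/14}
  job_A: interval 3, next fire after T=253 is 255
  job_B: interval 19, next fire after T=253 is 266
  job_C: interval 14, next fire after T=253 is 266
Earliest = 255, winner (lex tiebreak) = job_A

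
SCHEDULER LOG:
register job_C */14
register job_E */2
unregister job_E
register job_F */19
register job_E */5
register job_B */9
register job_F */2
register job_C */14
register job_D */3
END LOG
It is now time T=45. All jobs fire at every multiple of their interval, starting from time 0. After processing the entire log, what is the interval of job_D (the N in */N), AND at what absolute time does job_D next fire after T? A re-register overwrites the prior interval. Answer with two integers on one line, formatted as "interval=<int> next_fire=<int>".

Answer: interval=3 next_fire=48

Derivation:
Op 1: register job_C */14 -> active={job_C:*/14}
Op 2: register job_E */2 -> active={job_C:*/14, job_E:*/2}
Op 3: unregister job_E -> active={job_C:*/14}
Op 4: register job_F */19 -> active={job_C:*/14, job_F:*/19}
Op 5: register job_E */5 -> active={job_C:*/14, job_E:*/5, job_F:*/19}
Op 6: register job_B */9 -> active={job_B:*/9, job_C:*/14, job_E:*/5, job_F:*/19}
Op 7: register job_F */2 -> active={job_B:*/9, job_C:*/14, job_E:*/5, job_F:*/2}
Op 8: register job_C */14 -> active={job_B:*/9, job_C:*/14, job_E:*/5, job_F:*/2}
Op 9: register job_D */3 -> active={job_B:*/9, job_C:*/14, job_D:*/3, job_E:*/5, job_F:*/2}
Final interval of job_D = 3
Next fire of job_D after T=45: (45//3+1)*3 = 48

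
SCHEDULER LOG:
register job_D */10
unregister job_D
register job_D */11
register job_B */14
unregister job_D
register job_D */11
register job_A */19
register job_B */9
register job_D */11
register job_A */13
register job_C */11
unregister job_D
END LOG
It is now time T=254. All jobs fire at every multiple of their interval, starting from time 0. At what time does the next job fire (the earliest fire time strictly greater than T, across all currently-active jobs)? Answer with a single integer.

Op 1: register job_D */10 -> active={job_D:*/10}
Op 2: unregister job_D -> active={}
Op 3: register job_D */11 -> active={job_D:*/11}
Op 4: register job_B */14 -> active={job_B:*/14, job_D:*/11}
Op 5: unregister job_D -> active={job_B:*/14}
Op 6: register job_D */11 -> active={job_B:*/14, job_D:*/11}
Op 7: register job_A */19 -> active={job_A:*/19, job_B:*/14, job_D:*/11}
Op 8: register job_B */9 -> active={job_A:*/19, job_B:*/9, job_D:*/11}
Op 9: register job_D */11 -> active={job_A:*/19, job_B:*/9, job_D:*/11}
Op 10: register job_A */13 -> active={job_A:*/13, job_B:*/9, job_D:*/11}
Op 11: register job_C */11 -> active={job_A:*/13, job_B:*/9, job_C:*/11, job_D:*/11}
Op 12: unregister job_D -> active={job_A:*/13, job_B:*/9, job_C:*/11}
  job_A: interval 13, next fire after T=254 is 260
  job_B: interval 9, next fire after T=254 is 261
  job_C: interval 11, next fire after T=254 is 264
Earliest fire time = 260 (job job_A)

Answer: 260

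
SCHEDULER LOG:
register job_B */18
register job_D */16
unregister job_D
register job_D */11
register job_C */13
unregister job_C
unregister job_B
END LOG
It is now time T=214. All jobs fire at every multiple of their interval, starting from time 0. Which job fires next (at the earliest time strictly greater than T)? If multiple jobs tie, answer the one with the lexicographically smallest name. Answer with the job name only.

Answer: job_D

Derivation:
Op 1: register job_B */18 -> active={job_B:*/18}
Op 2: register job_D */16 -> active={job_B:*/18, job_D:*/16}
Op 3: unregister job_D -> active={job_B:*/18}
Op 4: register job_D */11 -> active={job_B:*/18, job_D:*/11}
Op 5: register job_C */13 -> active={job_B:*/18, job_C:*/13, job_D:*/11}
Op 6: unregister job_C -> active={job_B:*/18, job_D:*/11}
Op 7: unregister job_B -> active={job_D:*/11}
  job_D: interval 11, next fire after T=214 is 220
Earliest = 220, winner (lex tiebreak) = job_D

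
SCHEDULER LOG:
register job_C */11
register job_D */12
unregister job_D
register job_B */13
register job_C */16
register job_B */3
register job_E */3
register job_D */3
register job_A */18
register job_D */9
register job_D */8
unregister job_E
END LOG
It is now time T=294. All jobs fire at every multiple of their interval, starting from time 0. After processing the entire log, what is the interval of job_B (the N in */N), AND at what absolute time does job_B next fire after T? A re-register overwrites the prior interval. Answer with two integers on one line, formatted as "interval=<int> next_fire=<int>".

Op 1: register job_C */11 -> active={job_C:*/11}
Op 2: register job_D */12 -> active={job_C:*/11, job_D:*/12}
Op 3: unregister job_D -> active={job_C:*/11}
Op 4: register job_B */13 -> active={job_B:*/13, job_C:*/11}
Op 5: register job_C */16 -> active={job_B:*/13, job_C:*/16}
Op 6: register job_B */3 -> active={job_B:*/3, job_C:*/16}
Op 7: register job_E */3 -> active={job_B:*/3, job_C:*/16, job_E:*/3}
Op 8: register job_D */3 -> active={job_B:*/3, job_C:*/16, job_D:*/3, job_E:*/3}
Op 9: register job_A */18 -> active={job_A:*/18, job_B:*/3, job_C:*/16, job_D:*/3, job_E:*/3}
Op 10: register job_D */9 -> active={job_A:*/18, job_B:*/3, job_C:*/16, job_D:*/9, job_E:*/3}
Op 11: register job_D */8 -> active={job_A:*/18, job_B:*/3, job_C:*/16, job_D:*/8, job_E:*/3}
Op 12: unregister job_E -> active={job_A:*/18, job_B:*/3, job_C:*/16, job_D:*/8}
Final interval of job_B = 3
Next fire of job_B after T=294: (294//3+1)*3 = 297

Answer: interval=3 next_fire=297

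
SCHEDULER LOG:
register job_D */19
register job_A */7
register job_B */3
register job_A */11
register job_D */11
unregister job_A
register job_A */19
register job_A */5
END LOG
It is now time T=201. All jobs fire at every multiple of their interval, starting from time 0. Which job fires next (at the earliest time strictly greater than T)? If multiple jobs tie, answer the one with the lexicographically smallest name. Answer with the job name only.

Answer: job_B

Derivation:
Op 1: register job_D */19 -> active={job_D:*/19}
Op 2: register job_A */7 -> active={job_A:*/7, job_D:*/19}
Op 3: register job_B */3 -> active={job_A:*/7, job_B:*/3, job_D:*/19}
Op 4: register job_A */11 -> active={job_A:*/11, job_B:*/3, job_D:*/19}
Op 5: register job_D */11 -> active={job_A:*/11, job_B:*/3, job_D:*/11}
Op 6: unregister job_A -> active={job_B:*/3, job_D:*/11}
Op 7: register job_A */19 -> active={job_A:*/19, job_B:*/3, job_D:*/11}
Op 8: register job_A */5 -> active={job_A:*/5, job_B:*/3, job_D:*/11}
  job_A: interval 5, next fire after T=201 is 205
  job_B: interval 3, next fire after T=201 is 204
  job_D: interval 11, next fire after T=201 is 209
Earliest = 204, winner (lex tiebreak) = job_B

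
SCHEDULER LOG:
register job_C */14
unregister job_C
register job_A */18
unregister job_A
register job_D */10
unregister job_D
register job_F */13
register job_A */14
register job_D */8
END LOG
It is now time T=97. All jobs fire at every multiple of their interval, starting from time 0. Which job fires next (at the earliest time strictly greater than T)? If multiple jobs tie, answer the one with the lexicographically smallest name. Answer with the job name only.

Op 1: register job_C */14 -> active={job_C:*/14}
Op 2: unregister job_C -> active={}
Op 3: register job_A */18 -> active={job_A:*/18}
Op 4: unregister job_A -> active={}
Op 5: register job_D */10 -> active={job_D:*/10}
Op 6: unregister job_D -> active={}
Op 7: register job_F */13 -> active={job_F:*/13}
Op 8: register job_A */14 -> active={job_A:*/14, job_F:*/13}
Op 9: register job_D */8 -> active={job_A:*/14, job_D:*/8, job_F:*/13}
  job_A: interval 14, next fire after T=97 is 98
  job_D: interval 8, next fire after T=97 is 104
  job_F: interval 13, next fire after T=97 is 104
Earliest = 98, winner (lex tiebreak) = job_A

Answer: job_A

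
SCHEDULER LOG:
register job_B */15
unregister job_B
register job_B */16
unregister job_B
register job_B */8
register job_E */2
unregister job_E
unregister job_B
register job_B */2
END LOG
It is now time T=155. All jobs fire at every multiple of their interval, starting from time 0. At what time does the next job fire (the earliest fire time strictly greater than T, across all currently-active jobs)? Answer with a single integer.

Op 1: register job_B */15 -> active={job_B:*/15}
Op 2: unregister job_B -> active={}
Op 3: register job_B */16 -> active={job_B:*/16}
Op 4: unregister job_B -> active={}
Op 5: register job_B */8 -> active={job_B:*/8}
Op 6: register job_E */2 -> active={job_B:*/8, job_E:*/2}
Op 7: unregister job_E -> active={job_B:*/8}
Op 8: unregister job_B -> active={}
Op 9: register job_B */2 -> active={job_B:*/2}
  job_B: interval 2, next fire after T=155 is 156
Earliest fire time = 156 (job job_B)

Answer: 156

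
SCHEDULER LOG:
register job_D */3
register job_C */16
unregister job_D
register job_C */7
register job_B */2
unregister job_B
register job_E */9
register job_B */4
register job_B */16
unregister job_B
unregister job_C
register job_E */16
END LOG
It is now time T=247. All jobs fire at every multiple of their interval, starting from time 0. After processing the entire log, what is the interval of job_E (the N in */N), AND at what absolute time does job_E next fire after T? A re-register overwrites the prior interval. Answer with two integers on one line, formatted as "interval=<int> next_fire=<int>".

Answer: interval=16 next_fire=256

Derivation:
Op 1: register job_D */3 -> active={job_D:*/3}
Op 2: register job_C */16 -> active={job_C:*/16, job_D:*/3}
Op 3: unregister job_D -> active={job_C:*/16}
Op 4: register job_C */7 -> active={job_C:*/7}
Op 5: register job_B */2 -> active={job_B:*/2, job_C:*/7}
Op 6: unregister job_B -> active={job_C:*/7}
Op 7: register job_E */9 -> active={job_C:*/7, job_E:*/9}
Op 8: register job_B */4 -> active={job_B:*/4, job_C:*/7, job_E:*/9}
Op 9: register job_B */16 -> active={job_B:*/16, job_C:*/7, job_E:*/9}
Op 10: unregister job_B -> active={job_C:*/7, job_E:*/9}
Op 11: unregister job_C -> active={job_E:*/9}
Op 12: register job_E */16 -> active={job_E:*/16}
Final interval of job_E = 16
Next fire of job_E after T=247: (247//16+1)*16 = 256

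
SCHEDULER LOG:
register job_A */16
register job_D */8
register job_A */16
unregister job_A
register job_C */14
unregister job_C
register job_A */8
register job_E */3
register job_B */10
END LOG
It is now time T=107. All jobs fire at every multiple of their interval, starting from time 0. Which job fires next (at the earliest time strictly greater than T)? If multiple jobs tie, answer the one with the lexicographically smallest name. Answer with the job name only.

Answer: job_E

Derivation:
Op 1: register job_A */16 -> active={job_A:*/16}
Op 2: register job_D */8 -> active={job_A:*/16, job_D:*/8}
Op 3: register job_A */16 -> active={job_A:*/16, job_D:*/8}
Op 4: unregister job_A -> active={job_D:*/8}
Op 5: register job_C */14 -> active={job_C:*/14, job_D:*/8}
Op 6: unregister job_C -> active={job_D:*/8}
Op 7: register job_A */8 -> active={job_A:*/8, job_D:*/8}
Op 8: register job_E */3 -> active={job_A:*/8, job_D:*/8, job_E:*/3}
Op 9: register job_B */10 -> active={job_A:*/8, job_B:*/10, job_D:*/8, job_E:*/3}
  job_A: interval 8, next fire after T=107 is 112
  job_B: interval 10, next fire after T=107 is 110
  job_D: interval 8, next fire after T=107 is 112
  job_E: interval 3, next fire after T=107 is 108
Earliest = 108, winner (lex tiebreak) = job_E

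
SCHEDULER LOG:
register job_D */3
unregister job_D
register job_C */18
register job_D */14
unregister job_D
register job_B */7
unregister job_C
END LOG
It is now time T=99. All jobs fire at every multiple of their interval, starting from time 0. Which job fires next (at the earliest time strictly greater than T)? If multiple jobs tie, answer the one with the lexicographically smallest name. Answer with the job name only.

Op 1: register job_D */3 -> active={job_D:*/3}
Op 2: unregister job_D -> active={}
Op 3: register job_C */18 -> active={job_C:*/18}
Op 4: register job_D */14 -> active={job_C:*/18, job_D:*/14}
Op 5: unregister job_D -> active={job_C:*/18}
Op 6: register job_B */7 -> active={job_B:*/7, job_C:*/18}
Op 7: unregister job_C -> active={job_B:*/7}
  job_B: interval 7, next fire after T=99 is 105
Earliest = 105, winner (lex tiebreak) = job_B

Answer: job_B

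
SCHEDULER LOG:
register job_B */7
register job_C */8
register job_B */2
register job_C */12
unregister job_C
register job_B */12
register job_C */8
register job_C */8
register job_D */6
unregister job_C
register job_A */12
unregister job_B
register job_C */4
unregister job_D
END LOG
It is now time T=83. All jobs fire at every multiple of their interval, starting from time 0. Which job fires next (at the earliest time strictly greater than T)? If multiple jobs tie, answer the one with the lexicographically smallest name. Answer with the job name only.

Answer: job_A

Derivation:
Op 1: register job_B */7 -> active={job_B:*/7}
Op 2: register job_C */8 -> active={job_B:*/7, job_C:*/8}
Op 3: register job_B */2 -> active={job_B:*/2, job_C:*/8}
Op 4: register job_C */12 -> active={job_B:*/2, job_C:*/12}
Op 5: unregister job_C -> active={job_B:*/2}
Op 6: register job_B */12 -> active={job_B:*/12}
Op 7: register job_C */8 -> active={job_B:*/12, job_C:*/8}
Op 8: register job_C */8 -> active={job_B:*/12, job_C:*/8}
Op 9: register job_D */6 -> active={job_B:*/12, job_C:*/8, job_D:*/6}
Op 10: unregister job_C -> active={job_B:*/12, job_D:*/6}
Op 11: register job_A */12 -> active={job_A:*/12, job_B:*/12, job_D:*/6}
Op 12: unregister job_B -> active={job_A:*/12, job_D:*/6}
Op 13: register job_C */4 -> active={job_A:*/12, job_C:*/4, job_D:*/6}
Op 14: unregister job_D -> active={job_A:*/12, job_C:*/4}
  job_A: interval 12, next fire after T=83 is 84
  job_C: interval 4, next fire after T=83 is 84
Earliest = 84, winner (lex tiebreak) = job_A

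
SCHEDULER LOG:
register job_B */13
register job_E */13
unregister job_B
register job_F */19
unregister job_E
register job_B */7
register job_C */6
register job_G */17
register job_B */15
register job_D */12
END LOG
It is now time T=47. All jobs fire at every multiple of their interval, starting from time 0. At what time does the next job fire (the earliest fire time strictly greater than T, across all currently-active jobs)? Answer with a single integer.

Op 1: register job_B */13 -> active={job_B:*/13}
Op 2: register job_E */13 -> active={job_B:*/13, job_E:*/13}
Op 3: unregister job_B -> active={job_E:*/13}
Op 4: register job_F */19 -> active={job_E:*/13, job_F:*/19}
Op 5: unregister job_E -> active={job_F:*/19}
Op 6: register job_B */7 -> active={job_B:*/7, job_F:*/19}
Op 7: register job_C */6 -> active={job_B:*/7, job_C:*/6, job_F:*/19}
Op 8: register job_G */17 -> active={job_B:*/7, job_C:*/6, job_F:*/19, job_G:*/17}
Op 9: register job_B */15 -> active={job_B:*/15, job_C:*/6, job_F:*/19, job_G:*/17}
Op 10: register job_D */12 -> active={job_B:*/15, job_C:*/6, job_D:*/12, job_F:*/19, job_G:*/17}
  job_B: interval 15, next fire after T=47 is 60
  job_C: interval 6, next fire after T=47 is 48
  job_D: interval 12, next fire after T=47 is 48
  job_F: interval 19, next fire after T=47 is 57
  job_G: interval 17, next fire after T=47 is 51
Earliest fire time = 48 (job job_C)

Answer: 48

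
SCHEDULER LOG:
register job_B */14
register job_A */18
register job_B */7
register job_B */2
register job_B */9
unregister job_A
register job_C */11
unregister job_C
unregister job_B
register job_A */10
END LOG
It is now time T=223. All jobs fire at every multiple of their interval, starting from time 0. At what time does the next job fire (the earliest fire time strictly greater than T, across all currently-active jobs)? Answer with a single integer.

Answer: 230

Derivation:
Op 1: register job_B */14 -> active={job_B:*/14}
Op 2: register job_A */18 -> active={job_A:*/18, job_B:*/14}
Op 3: register job_B */7 -> active={job_A:*/18, job_B:*/7}
Op 4: register job_B */2 -> active={job_A:*/18, job_B:*/2}
Op 5: register job_B */9 -> active={job_A:*/18, job_B:*/9}
Op 6: unregister job_A -> active={job_B:*/9}
Op 7: register job_C */11 -> active={job_B:*/9, job_C:*/11}
Op 8: unregister job_C -> active={job_B:*/9}
Op 9: unregister job_B -> active={}
Op 10: register job_A */10 -> active={job_A:*/10}
  job_A: interval 10, next fire after T=223 is 230
Earliest fire time = 230 (job job_A)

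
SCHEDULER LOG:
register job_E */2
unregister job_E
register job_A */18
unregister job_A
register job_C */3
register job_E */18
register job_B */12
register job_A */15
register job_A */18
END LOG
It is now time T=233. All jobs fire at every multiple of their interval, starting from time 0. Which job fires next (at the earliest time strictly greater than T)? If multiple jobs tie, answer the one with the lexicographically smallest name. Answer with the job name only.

Op 1: register job_E */2 -> active={job_E:*/2}
Op 2: unregister job_E -> active={}
Op 3: register job_A */18 -> active={job_A:*/18}
Op 4: unregister job_A -> active={}
Op 5: register job_C */3 -> active={job_C:*/3}
Op 6: register job_E */18 -> active={job_C:*/3, job_E:*/18}
Op 7: register job_B */12 -> active={job_B:*/12, job_C:*/3, job_E:*/18}
Op 8: register job_A */15 -> active={job_A:*/15, job_B:*/12, job_C:*/3, job_E:*/18}
Op 9: register job_A */18 -> active={job_A:*/18, job_B:*/12, job_C:*/3, job_E:*/18}
  job_A: interval 18, next fire after T=233 is 234
  job_B: interval 12, next fire after T=233 is 240
  job_C: interval 3, next fire after T=233 is 234
  job_E: interval 18, next fire after T=233 is 234
Earliest = 234, winner (lex tiebreak) = job_A

Answer: job_A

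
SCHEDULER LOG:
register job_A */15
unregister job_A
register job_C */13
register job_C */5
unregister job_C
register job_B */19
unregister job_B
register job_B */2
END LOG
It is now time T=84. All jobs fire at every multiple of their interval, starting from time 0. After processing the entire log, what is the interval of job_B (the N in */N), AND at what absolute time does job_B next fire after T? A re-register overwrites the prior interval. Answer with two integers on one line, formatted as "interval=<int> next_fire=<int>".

Answer: interval=2 next_fire=86

Derivation:
Op 1: register job_A */15 -> active={job_A:*/15}
Op 2: unregister job_A -> active={}
Op 3: register job_C */13 -> active={job_C:*/13}
Op 4: register job_C */5 -> active={job_C:*/5}
Op 5: unregister job_C -> active={}
Op 6: register job_B */19 -> active={job_B:*/19}
Op 7: unregister job_B -> active={}
Op 8: register job_B */2 -> active={job_B:*/2}
Final interval of job_B = 2
Next fire of job_B after T=84: (84//2+1)*2 = 86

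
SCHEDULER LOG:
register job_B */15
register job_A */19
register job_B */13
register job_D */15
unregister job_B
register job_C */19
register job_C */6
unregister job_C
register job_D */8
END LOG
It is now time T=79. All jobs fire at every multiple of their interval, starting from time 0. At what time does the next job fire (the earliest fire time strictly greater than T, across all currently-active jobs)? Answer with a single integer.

Op 1: register job_B */15 -> active={job_B:*/15}
Op 2: register job_A */19 -> active={job_A:*/19, job_B:*/15}
Op 3: register job_B */13 -> active={job_A:*/19, job_B:*/13}
Op 4: register job_D */15 -> active={job_A:*/19, job_B:*/13, job_D:*/15}
Op 5: unregister job_B -> active={job_A:*/19, job_D:*/15}
Op 6: register job_C */19 -> active={job_A:*/19, job_C:*/19, job_D:*/15}
Op 7: register job_C */6 -> active={job_A:*/19, job_C:*/6, job_D:*/15}
Op 8: unregister job_C -> active={job_A:*/19, job_D:*/15}
Op 9: register job_D */8 -> active={job_A:*/19, job_D:*/8}
  job_A: interval 19, next fire after T=79 is 95
  job_D: interval 8, next fire after T=79 is 80
Earliest fire time = 80 (job job_D)

Answer: 80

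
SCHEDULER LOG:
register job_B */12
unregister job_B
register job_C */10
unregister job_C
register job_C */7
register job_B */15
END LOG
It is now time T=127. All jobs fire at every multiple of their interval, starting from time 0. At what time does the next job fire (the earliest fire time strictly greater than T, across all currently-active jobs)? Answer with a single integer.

Op 1: register job_B */12 -> active={job_B:*/12}
Op 2: unregister job_B -> active={}
Op 3: register job_C */10 -> active={job_C:*/10}
Op 4: unregister job_C -> active={}
Op 5: register job_C */7 -> active={job_C:*/7}
Op 6: register job_B */15 -> active={job_B:*/15, job_C:*/7}
  job_B: interval 15, next fire after T=127 is 135
  job_C: interval 7, next fire after T=127 is 133
Earliest fire time = 133 (job job_C)

Answer: 133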